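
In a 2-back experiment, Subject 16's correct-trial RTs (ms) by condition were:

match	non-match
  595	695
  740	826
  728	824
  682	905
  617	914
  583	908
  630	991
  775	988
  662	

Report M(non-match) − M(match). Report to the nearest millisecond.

M(match) = 6012/9 = 668.000
M(non-match) = 7051/8 = 881.375
Difference = 881.375 − 668.000 = 213.375 ms

213 ms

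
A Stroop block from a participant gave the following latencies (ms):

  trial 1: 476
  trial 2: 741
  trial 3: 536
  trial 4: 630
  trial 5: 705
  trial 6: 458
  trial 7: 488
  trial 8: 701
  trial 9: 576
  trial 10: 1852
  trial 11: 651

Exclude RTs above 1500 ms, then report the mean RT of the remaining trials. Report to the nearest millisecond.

596 ms

Excluded: 1852
Retained (n=10): Σ = 5962
Mean = 5962/10 = 596.2000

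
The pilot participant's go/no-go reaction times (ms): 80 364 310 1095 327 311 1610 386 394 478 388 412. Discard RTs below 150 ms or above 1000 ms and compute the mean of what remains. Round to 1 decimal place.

374.4 ms

Excluded: 80, 1095, 1610
Retained (n=9): Σ = 3370
Mean = 3370/9 = 374.4444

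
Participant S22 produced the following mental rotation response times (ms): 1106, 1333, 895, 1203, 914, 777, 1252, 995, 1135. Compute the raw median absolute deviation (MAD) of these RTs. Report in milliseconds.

146 ms

Sorted: 777, 895, 914, 995, 1106, 1135, 1203, 1252, 1333 → median = 1106
|x − 1106|: 0, 227, 211, 97, 192, 329, 146, 111, 29
Sorted deviations: 0, 29, 97, 111, 146, 192, 211, 227, 329 → MAD = 146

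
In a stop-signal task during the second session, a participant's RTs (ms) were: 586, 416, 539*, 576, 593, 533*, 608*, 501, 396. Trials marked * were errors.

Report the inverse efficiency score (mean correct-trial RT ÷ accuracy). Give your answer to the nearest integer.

767 ms

Correct trials (n=6): 586, 416, 576, 593, 501, 396
Mean correct RT = 3068/6 = 511.3333 ms
Proportion correct = 6/9
IES = 511.3333 / (6/9) = 767.000 ms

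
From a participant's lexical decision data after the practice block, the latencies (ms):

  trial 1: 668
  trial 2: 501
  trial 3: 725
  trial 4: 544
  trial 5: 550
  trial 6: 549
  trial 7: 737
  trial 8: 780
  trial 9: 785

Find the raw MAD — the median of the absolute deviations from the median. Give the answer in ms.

117 ms

Sorted: 501, 544, 549, 550, 668, 725, 737, 780, 785 → median = 668
|x − 668|: 0, 167, 57, 124, 118, 119, 69, 112, 117
Sorted deviations: 0, 57, 69, 112, 117, 118, 119, 124, 167 → MAD = 117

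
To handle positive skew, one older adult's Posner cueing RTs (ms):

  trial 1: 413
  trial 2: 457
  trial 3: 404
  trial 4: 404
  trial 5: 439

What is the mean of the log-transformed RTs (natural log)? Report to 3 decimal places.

ln(RT): 6.0234, 6.1247, 6.0014, 6.0014, 6.0845
Σ ln(RT) = 30.2355
Mean = 30.2355/5 = 6.04709

6.047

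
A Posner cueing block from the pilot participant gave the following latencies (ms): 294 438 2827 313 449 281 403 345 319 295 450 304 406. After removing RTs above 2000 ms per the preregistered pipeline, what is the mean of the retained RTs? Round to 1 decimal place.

Excluded: 2827
Retained (n=12): Σ = 4297
Mean = 4297/12 = 358.0833

358.1 ms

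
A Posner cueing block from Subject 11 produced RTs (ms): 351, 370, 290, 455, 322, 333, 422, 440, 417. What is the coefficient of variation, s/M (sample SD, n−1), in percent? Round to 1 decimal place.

15.4%

n = 9, Σ = 3400, M = 377.7778
Σ(x−M)² = 26927.556; s = √(26927.556/8) = 58.0168
CV = 58.0168 / 377.7778 = 0.15357 = 15.357%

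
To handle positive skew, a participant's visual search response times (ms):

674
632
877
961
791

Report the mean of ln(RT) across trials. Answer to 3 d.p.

ln(RT): 6.5132, 6.4489, 6.7765, 6.8680, 6.6733
Σ ln(RT) = 33.2799
Mean = 33.2799/5 = 6.65598

6.656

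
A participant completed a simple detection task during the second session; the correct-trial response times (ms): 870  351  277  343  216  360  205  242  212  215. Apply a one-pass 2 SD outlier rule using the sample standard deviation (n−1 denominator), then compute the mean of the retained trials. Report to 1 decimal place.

n = 10, ΣRT = 3291, M = 329.100
Σ(x−M)² = 359424.90; s = √(359424.90/9) = 199.840
Cutoffs: 329.100 ± 2·199.840 → [-70.6, 728.8]
Outside: 870 → excluded.
Retained (n=9): Σ = 2421, mean = 2421/9 = 269.000

269.0 ms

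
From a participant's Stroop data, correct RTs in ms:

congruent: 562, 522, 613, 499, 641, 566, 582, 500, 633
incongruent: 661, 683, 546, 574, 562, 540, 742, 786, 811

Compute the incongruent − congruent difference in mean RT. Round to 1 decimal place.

87.4 ms

M(congruent) = 5118/9 = 568.667
M(incongruent) = 5905/9 = 656.111
Difference = 656.111 − 568.667 = 87.444 ms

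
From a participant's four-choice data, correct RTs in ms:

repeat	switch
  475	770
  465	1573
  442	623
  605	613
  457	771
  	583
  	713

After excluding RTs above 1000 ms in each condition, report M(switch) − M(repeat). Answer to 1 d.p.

190.0 ms

switch: exclude 1573
M(repeat) = 2444/5 = 488.800
M(switch) = 4073/6 = 678.833
Difference = 678.833 − 488.800 = 190.033 ms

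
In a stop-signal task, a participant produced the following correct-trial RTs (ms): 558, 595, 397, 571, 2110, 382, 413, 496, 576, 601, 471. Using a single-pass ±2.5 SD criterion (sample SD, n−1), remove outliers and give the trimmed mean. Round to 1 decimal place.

n = 11, ΣRT = 7170, M = 651.818
Σ(x−M)² = 2404929.64; s = √(2404929.64/10) = 490.401
Cutoffs: 651.818 ± 2.5·490.401 → [-574.2, 1877.8]
Outside: 2110 → excluded.
Retained (n=10): Σ = 5060, mean = 5060/10 = 506.000

506.0 ms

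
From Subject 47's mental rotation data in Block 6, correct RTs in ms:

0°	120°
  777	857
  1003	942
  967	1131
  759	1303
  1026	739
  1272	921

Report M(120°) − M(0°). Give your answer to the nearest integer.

15 ms

M(0°) = 5804/6 = 967.333
M(120°) = 5893/6 = 982.167
Difference = 982.167 − 967.333 = 14.833 ms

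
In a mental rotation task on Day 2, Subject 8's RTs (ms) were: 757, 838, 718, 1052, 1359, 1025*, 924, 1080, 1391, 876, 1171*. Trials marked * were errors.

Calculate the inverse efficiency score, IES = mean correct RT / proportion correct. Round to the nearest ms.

Correct trials (n=9): 757, 838, 718, 1052, 1359, 924, 1080, 1391, 876
Mean correct RT = 8995/9 = 999.4444 ms
Proportion correct = 9/11
IES = 999.4444 / (9/11) = 1221.543 ms

1222 ms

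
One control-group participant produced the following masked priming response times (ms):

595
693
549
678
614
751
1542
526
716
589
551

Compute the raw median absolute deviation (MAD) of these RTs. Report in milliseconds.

65 ms

Sorted: 526, 549, 551, 589, 595, 614, 678, 693, 716, 751, 1542 → median = 614
|x − 614|: 19, 79, 65, 64, 0, 137, 928, 88, 102, 25, 63
Sorted deviations: 0, 19, 25, 63, 64, 65, 79, 88, 102, 137, 928 → MAD = 65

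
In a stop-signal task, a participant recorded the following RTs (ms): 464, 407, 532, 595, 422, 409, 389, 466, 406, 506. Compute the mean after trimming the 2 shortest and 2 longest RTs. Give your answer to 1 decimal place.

445.7 ms

Sorted: 389, 406, 407, 409, 422, 464, 466, 506, 532, 595
Drop lowest 2 (389, 406) and highest 2 (532, 595)
Remaining (n=6): Σ = 2674, mean = 2674/6 = 445.667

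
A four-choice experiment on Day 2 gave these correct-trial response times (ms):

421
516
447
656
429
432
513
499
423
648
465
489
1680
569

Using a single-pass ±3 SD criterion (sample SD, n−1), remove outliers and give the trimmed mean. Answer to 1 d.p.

500.5 ms

n = 14, ΣRT = 8187, M = 584.786
Σ(x−M)² = 1369176.36; s = √(1369176.36/13) = 324.532
Cutoffs: 584.786 ± 3·324.532 → [-388.8, 1558.4]
Outside: 1680 → excluded.
Retained (n=13): Σ = 6507, mean = 6507/13 = 500.538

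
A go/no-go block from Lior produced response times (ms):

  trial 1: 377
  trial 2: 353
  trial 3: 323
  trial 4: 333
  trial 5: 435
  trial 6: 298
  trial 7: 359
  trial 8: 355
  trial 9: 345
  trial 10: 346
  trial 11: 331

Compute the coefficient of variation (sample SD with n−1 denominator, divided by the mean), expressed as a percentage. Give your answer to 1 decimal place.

n = 11, Σ = 3855, M = 350.4545
Σ(x−M)² = 12190.727; s = √(12190.727/10) = 34.9152
CV = 34.9152 / 350.4545 = 0.09963 = 9.963%

10.0%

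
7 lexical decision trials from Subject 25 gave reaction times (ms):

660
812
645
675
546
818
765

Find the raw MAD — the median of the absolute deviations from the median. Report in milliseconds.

90 ms

Sorted: 546, 645, 660, 675, 765, 812, 818 → median = 675
|x − 675|: 15, 137, 30, 0, 129, 143, 90
Sorted deviations: 0, 15, 30, 90, 129, 137, 143 → MAD = 90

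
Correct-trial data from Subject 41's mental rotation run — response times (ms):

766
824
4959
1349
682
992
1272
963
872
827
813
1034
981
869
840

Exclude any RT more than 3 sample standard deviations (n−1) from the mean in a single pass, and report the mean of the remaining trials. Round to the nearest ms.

935 ms

n = 15, ΣRT = 18043, M = 1202.867
Σ(x−M)² = 15565991.73; s = √(15565991.73/14) = 1054.446
Cutoffs: 1202.867 ± 3·1054.446 → [-1960.5, 4366.2]
Outside: 4959 → excluded.
Retained (n=14): Σ = 13084, mean = 13084/14 = 934.571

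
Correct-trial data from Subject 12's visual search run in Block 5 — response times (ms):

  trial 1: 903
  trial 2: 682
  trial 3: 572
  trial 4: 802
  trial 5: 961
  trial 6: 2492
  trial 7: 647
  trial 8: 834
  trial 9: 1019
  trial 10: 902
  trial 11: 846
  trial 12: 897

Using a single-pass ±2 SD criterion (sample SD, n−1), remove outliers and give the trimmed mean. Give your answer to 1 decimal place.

824.1 ms

n = 12, ΣRT = 11557, M = 963.083
Σ(x−M)² = 2740606.92; s = √(2740606.92/11) = 499.145
Cutoffs: 963.083 ± 2·499.145 → [-35.2, 1961.4]
Outside: 2492 → excluded.
Retained (n=11): Σ = 9065, mean = 9065/11 = 824.091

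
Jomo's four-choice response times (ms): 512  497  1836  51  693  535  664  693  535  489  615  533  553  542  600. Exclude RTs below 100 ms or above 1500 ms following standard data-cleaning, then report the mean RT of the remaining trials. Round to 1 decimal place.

Excluded: 51, 1836
Retained (n=13): Σ = 7461
Mean = 7461/13 = 573.9231

573.9 ms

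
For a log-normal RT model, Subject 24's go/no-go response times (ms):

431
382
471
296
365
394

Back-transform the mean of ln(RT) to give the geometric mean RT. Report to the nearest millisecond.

386 ms

ln(RT): 6.0661, 5.9454, 6.1549, 5.6904, 5.8999, 5.9764
Mean ln(RT) = 35.7330/6 = 5.95550
Geometric mean = exp(5.95550) = 385.87 ms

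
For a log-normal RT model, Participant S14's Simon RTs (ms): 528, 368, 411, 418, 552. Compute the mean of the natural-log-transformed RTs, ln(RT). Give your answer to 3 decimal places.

6.109

ln(RT): 6.2691, 5.9081, 6.0186, 6.0355, 6.3135
Σ ln(RT) = 30.5448
Mean = 30.5448/5 = 6.10896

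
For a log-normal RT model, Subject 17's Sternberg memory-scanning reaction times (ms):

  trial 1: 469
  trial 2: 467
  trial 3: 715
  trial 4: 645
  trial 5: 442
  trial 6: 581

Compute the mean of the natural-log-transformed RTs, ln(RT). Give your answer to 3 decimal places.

6.299

ln(RT): 6.1506, 6.1463, 6.5723, 6.4693, 6.0913, 6.3648
Σ ln(RT) = 37.7945
Mean = 37.7945/6 = 6.29909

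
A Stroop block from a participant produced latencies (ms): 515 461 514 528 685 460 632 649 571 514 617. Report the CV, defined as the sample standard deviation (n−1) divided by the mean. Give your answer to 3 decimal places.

0.138

n = 11, Σ = 6146, M = 558.7273
Σ(x−M)² = 59164.182; s = √(59164.182/10) = 76.9183
CV = 76.9183 / 558.7273 = 0.13767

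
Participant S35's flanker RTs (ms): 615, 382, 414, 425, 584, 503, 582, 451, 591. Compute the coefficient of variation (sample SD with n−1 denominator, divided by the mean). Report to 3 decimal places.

n = 9, Σ = 4547, M = 505.2222
Σ(x−M)² = 64395.556; s = √(64395.556/8) = 89.7187
CV = 89.7187 / 505.2222 = 0.17758

0.178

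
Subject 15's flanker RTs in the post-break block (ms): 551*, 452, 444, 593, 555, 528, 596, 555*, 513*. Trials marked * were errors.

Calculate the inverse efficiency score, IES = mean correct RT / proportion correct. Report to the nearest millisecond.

792 ms

Correct trials (n=6): 452, 444, 593, 555, 528, 596
Mean correct RT = 3168/6 = 528.0000 ms
Proportion correct = 6/9
IES = 528.0000 / (6/9) = 792.000 ms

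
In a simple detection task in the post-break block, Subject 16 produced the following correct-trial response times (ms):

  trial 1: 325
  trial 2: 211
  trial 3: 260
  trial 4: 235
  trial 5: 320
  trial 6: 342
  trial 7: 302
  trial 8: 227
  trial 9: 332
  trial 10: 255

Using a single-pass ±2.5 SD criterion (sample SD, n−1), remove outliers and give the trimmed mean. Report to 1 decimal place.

280.9 ms

n = 10, ΣRT = 2809, M = 280.900
Σ(x−M)² = 21268.90; s = √(21268.90/9) = 48.613
Cutoffs: 280.900 ± 2.5·48.613 → [159.4, 402.4]
No RTs fall outside the cutoffs; all 10 retained. Mean = 2809/10 = 280.900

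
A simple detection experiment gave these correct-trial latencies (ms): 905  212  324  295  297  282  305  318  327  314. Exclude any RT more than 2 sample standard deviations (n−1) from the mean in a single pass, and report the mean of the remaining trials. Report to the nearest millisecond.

297 ms

n = 10, ΣRT = 3579, M = 357.900
Σ(x−M)² = 342452.90; s = √(342452.90/9) = 195.065
Cutoffs: 357.900 ± 2·195.065 → [-32.2, 748.0]
Outside: 905 → excluded.
Retained (n=9): Σ = 2674, mean = 2674/9 = 297.111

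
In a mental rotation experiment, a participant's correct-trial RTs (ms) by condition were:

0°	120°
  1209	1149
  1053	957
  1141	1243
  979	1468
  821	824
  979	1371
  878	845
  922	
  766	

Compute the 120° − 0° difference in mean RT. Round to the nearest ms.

M(0°) = 8748/9 = 972.000
M(120°) = 7857/7 = 1122.429
Difference = 1122.429 − 972.000 = 150.429 ms

150 ms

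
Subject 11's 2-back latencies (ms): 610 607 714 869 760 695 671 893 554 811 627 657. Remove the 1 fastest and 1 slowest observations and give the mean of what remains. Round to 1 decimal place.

702.1 ms

Sorted: 554, 607, 610, 627, 657, 671, 695, 714, 760, 811, 869, 893
Drop lowest 1 (554) and highest 1 (893)
Remaining (n=10): Σ = 7021, mean = 7021/10 = 702.100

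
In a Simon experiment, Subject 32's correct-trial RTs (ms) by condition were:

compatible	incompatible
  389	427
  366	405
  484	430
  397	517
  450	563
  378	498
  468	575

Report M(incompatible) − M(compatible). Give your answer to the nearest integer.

M(compatible) = 2932/7 = 418.857
M(incompatible) = 3415/7 = 487.857
Difference = 487.857 − 418.857 = 69.000 ms

69 ms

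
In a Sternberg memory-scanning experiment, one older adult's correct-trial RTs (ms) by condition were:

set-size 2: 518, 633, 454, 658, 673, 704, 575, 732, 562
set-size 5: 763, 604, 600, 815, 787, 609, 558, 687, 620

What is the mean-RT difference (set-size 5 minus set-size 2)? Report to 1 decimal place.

59.3 ms

M(set-size 2) = 5509/9 = 612.111
M(set-size 5) = 6043/9 = 671.444
Difference = 671.444 − 612.111 = 59.333 ms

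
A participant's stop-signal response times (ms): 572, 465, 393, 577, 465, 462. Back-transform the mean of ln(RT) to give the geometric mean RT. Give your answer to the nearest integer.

485 ms

ln(RT): 6.3491, 6.1420, 5.9738, 6.3578, 6.1420, 6.1356
Mean ln(RT) = 37.1004/6 = 6.18341
Geometric mean = exp(6.18341) = 484.64 ms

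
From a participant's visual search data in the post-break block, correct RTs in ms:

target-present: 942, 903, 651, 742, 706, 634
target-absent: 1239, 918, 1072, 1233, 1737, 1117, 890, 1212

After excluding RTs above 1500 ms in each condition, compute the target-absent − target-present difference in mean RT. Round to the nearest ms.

334 ms

target-absent: exclude 1737
M(target-present) = 4578/6 = 763.000
M(target-absent) = 7681/7 = 1097.286
Difference = 1097.286 − 763.000 = 334.286 ms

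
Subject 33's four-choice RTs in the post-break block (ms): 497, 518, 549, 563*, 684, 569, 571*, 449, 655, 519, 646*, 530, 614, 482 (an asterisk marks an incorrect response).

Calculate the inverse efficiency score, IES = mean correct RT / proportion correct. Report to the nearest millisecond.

702 ms

Correct trials (n=11): 497, 518, 549, 684, 569, 449, 655, 519, 530, 614, 482
Mean correct RT = 6066/11 = 551.4545 ms
Proportion correct = 11/14
IES = 551.4545 / (11/14) = 701.851 ms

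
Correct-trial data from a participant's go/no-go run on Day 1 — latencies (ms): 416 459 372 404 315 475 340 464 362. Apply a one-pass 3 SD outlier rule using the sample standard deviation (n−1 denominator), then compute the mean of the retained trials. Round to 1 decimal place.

400.8 ms

n = 9, ΣRT = 3607, M = 400.778
Σ(x−M)² = 26521.56; s = √(26521.56/8) = 57.578
Cutoffs: 400.778 ± 3·57.578 → [228.0, 573.5]
No RTs fall outside the cutoffs; all 9 retained. Mean = 3607/9 = 400.778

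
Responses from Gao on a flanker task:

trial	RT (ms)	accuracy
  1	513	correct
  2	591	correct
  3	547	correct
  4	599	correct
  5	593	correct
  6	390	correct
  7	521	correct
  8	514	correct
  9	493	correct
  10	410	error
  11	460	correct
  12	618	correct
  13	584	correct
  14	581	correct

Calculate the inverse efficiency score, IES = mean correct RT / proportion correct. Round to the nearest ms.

Correct trials (n=13): 513, 591, 547, 599, 593, 390, 521, 514, 493, 460, 618, 584, 581
Mean correct RT = 7004/13 = 538.7692 ms
Proportion correct = 13/14
IES = 538.7692 / (13/14) = 580.213 ms

580 ms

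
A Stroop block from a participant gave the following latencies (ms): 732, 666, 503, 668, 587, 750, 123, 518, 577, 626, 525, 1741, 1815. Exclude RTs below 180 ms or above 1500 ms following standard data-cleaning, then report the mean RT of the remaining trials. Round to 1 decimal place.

615.2 ms

Excluded: 123, 1741, 1815
Retained (n=10): Σ = 6152
Mean = 6152/10 = 615.2000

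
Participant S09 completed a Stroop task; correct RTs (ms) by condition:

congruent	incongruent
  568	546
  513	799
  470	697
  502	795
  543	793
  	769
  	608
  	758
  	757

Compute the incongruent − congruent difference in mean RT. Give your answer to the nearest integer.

M(congruent) = 2596/5 = 519.200
M(incongruent) = 6522/9 = 724.667
Difference = 724.667 − 519.200 = 205.467 ms

205 ms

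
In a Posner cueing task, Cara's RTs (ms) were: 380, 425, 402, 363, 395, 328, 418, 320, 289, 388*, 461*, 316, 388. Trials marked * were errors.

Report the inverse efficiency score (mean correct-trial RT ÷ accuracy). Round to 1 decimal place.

432.3 ms

Correct trials (n=11): 380, 425, 402, 363, 395, 328, 418, 320, 289, 316, 388
Mean correct RT = 4024/11 = 365.8182 ms
Proportion correct = 11/13
IES = 365.8182 / (11/13) = 432.331 ms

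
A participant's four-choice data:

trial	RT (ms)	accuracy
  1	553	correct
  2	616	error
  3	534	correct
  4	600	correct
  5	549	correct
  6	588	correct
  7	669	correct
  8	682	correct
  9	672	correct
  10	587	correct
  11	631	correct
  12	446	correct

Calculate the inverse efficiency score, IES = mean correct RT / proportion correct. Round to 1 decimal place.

Correct trials (n=11): 553, 534, 600, 549, 588, 669, 682, 672, 587, 631, 446
Mean correct RT = 6511/11 = 591.9091 ms
Proportion correct = 11/12
IES = 591.9091 / (11/12) = 645.719 ms

645.7 ms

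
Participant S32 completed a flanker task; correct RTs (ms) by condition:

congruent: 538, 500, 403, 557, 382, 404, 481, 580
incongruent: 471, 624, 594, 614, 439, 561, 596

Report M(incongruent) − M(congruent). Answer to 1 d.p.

M(congruent) = 3845/8 = 480.625
M(incongruent) = 3899/7 = 557.000
Difference = 557.000 − 480.625 = 76.375 ms

76.4 ms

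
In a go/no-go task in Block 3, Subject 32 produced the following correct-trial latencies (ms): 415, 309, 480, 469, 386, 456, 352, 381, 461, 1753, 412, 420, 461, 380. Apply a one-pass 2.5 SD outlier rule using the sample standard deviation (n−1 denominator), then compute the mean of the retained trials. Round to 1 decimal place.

n = 14, ΣRT = 7135, M = 509.643
Σ(x−M)² = 1696357.21; s = √(1696357.21/13) = 361.233
Cutoffs: 509.643 ± 2.5·361.233 → [-393.4, 1412.7]
Outside: 1753 → excluded.
Retained (n=13): Σ = 5382, mean = 5382/13 = 414.000

414.0 ms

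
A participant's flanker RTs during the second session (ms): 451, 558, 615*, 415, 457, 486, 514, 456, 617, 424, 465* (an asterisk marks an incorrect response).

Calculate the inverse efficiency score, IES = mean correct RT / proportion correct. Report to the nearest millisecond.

Correct trials (n=9): 451, 558, 415, 457, 486, 514, 456, 617, 424
Mean correct RT = 4378/9 = 486.4444 ms
Proportion correct = 9/11
IES = 486.4444 / (9/11) = 594.543 ms

595 ms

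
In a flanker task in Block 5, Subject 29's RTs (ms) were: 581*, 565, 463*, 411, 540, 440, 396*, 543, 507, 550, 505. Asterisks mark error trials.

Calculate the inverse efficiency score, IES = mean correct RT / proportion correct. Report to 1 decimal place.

698.0 ms

Correct trials (n=8): 565, 411, 540, 440, 543, 507, 550, 505
Mean correct RT = 4061/8 = 507.6250 ms
Proportion correct = 8/11
IES = 507.6250 / (8/11) = 697.984 ms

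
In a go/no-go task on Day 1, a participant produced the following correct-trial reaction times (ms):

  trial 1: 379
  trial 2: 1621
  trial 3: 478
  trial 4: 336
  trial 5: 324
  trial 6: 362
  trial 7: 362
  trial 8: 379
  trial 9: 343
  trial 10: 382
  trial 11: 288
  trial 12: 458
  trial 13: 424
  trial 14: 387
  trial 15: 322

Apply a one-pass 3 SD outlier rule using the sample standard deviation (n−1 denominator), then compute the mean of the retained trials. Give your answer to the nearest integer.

n = 15, ΣRT = 6845, M = 456.333
Σ(x−M)² = 1489275.33; s = √(1489275.33/14) = 326.155
Cutoffs: 456.333 ± 3·326.155 → [-522.1, 1434.8]
Outside: 1621 → excluded.
Retained (n=14): Σ = 5224, mean = 5224/14 = 373.143

373 ms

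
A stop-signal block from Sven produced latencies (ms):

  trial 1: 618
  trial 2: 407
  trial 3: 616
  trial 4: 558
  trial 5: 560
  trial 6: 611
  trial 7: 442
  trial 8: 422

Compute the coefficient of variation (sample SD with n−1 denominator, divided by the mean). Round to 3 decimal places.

n = 8, Σ = 4234, M = 529.2500
Σ(x−M)² = 57917.500; s = √(57917.500/7) = 90.9611
CV = 90.9611 / 529.2500 = 0.17187

0.172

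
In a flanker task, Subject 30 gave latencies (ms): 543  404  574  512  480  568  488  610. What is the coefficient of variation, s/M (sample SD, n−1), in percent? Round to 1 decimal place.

12.5%

n = 8, Σ = 4179, M = 522.3750
Σ(x−M)² = 29947.875; s = √(29947.875/7) = 65.4085
CV = 65.4085 / 522.3750 = 0.12521 = 12.521%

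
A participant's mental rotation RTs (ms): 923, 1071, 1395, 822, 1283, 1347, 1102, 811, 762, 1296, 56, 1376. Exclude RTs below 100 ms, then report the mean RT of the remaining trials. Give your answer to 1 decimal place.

Excluded: 56
Retained (n=11): Σ = 12188
Mean = 12188/11 = 1108.0000

1108.0 ms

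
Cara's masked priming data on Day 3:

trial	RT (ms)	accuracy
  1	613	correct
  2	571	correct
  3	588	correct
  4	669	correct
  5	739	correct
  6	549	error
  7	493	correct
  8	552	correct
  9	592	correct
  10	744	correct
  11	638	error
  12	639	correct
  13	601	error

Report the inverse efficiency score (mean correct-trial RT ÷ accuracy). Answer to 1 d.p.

806.0 ms

Correct trials (n=10): 613, 571, 588, 669, 739, 493, 552, 592, 744, 639
Mean correct RT = 6200/10 = 620.0000 ms
Proportion correct = 10/13
IES = 620.0000 / (10/13) = 806.000 ms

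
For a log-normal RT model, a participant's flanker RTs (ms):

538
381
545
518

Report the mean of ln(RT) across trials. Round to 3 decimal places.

6.195

ln(RT): 6.2879, 5.9428, 6.3008, 6.2500
Σ ln(RT) = 24.7814
Mean = 24.7814/4 = 6.19535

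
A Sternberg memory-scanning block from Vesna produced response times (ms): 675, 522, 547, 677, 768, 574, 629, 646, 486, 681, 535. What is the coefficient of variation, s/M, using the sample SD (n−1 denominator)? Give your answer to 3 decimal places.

n = 11, Σ = 6740, M = 612.7273
Σ(x−M)² = 74304.182; s = √(74304.182/10) = 86.1999
CV = 86.1999 / 612.7273 = 0.14068

0.141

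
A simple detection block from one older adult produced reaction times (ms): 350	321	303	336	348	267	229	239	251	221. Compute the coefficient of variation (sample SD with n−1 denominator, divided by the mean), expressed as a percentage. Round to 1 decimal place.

n = 10, Σ = 2865, M = 286.5000
Σ(x−M)² = 23220.500; s = √(23220.500/9) = 50.7942
CV = 50.7942 / 286.5000 = 0.17729 = 17.729%

17.7%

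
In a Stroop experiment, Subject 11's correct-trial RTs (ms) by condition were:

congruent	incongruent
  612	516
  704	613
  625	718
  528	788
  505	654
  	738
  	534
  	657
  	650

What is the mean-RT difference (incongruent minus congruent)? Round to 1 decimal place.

57.2 ms

M(congruent) = 2974/5 = 594.800
M(incongruent) = 5868/9 = 652.000
Difference = 652.000 − 594.800 = 57.200 ms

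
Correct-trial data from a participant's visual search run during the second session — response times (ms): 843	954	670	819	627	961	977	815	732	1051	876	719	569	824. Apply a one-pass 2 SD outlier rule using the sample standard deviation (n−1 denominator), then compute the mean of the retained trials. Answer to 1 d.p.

816.9 ms

n = 14, ΣRT = 11437, M = 816.929
Σ(x−M)² = 260116.93; s = √(260116.93/13) = 141.453
Cutoffs: 816.929 ± 2·141.453 → [534.0, 1099.8]
No RTs fall outside the cutoffs; all 14 retained. Mean = 11437/14 = 816.929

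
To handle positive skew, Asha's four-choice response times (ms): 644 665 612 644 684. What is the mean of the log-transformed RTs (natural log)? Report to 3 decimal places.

ln(RT): 6.4677, 6.4998, 6.4167, 6.4677, 6.5280
Σ ln(RT) = 32.3799
Mean = 32.3799/5 = 6.47597

6.476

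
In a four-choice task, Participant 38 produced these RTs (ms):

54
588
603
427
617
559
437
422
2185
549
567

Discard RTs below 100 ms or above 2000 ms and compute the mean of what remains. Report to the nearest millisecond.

Excluded: 54, 2185
Retained (n=9): Σ = 4769
Mean = 4769/9 = 529.8889

530 ms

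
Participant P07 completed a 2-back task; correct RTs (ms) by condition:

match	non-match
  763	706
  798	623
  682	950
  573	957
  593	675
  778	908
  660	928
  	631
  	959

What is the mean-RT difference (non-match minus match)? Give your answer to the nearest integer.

123 ms

M(match) = 4847/7 = 692.429
M(non-match) = 7337/9 = 815.222
Difference = 815.222 − 692.429 = 122.794 ms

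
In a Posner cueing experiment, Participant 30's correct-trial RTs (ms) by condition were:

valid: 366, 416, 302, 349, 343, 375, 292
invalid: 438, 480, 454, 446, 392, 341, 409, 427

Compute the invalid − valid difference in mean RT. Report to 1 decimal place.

M(valid) = 2443/7 = 349.000
M(invalid) = 3387/8 = 423.375
Difference = 423.375 − 349.000 = 74.375 ms

74.4 ms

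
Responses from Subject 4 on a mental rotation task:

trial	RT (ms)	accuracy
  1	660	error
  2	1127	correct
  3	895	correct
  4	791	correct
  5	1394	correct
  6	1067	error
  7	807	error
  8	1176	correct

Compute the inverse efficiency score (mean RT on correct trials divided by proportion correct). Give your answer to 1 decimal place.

Correct trials (n=5): 1127, 895, 791, 1394, 1176
Mean correct RT = 5383/5 = 1076.6000 ms
Proportion correct = 5/8
IES = 1076.6000 / (5/8) = 1722.560 ms

1722.6 ms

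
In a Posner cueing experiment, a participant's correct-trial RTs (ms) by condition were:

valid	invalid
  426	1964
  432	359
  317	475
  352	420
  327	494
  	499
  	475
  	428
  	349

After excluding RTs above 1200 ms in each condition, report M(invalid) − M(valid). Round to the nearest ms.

invalid: exclude 1964
M(valid) = 1854/5 = 370.800
M(invalid) = 3499/8 = 437.375
Difference = 437.375 − 370.800 = 66.575 ms

67 ms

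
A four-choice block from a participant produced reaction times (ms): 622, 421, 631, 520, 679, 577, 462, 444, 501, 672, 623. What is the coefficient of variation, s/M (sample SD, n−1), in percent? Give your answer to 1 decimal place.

16.7%

n = 11, Σ = 6152, M = 559.2727
Σ(x−M)² = 87304.182; s = √(87304.182/10) = 93.4367
CV = 93.4367 / 559.2727 = 0.16707 = 16.707%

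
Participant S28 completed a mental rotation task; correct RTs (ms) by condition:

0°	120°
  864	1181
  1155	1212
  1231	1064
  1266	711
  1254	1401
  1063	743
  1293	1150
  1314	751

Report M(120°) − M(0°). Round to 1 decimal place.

-153.4 ms

M(0°) = 9440/8 = 1180.000
M(120°) = 8213/8 = 1026.625
Difference = 1026.625 − 1180.000 = -153.375 ms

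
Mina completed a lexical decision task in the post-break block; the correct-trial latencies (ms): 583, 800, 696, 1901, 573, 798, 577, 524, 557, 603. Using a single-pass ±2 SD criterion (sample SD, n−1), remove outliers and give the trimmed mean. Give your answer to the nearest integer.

n = 10, ΣRT = 7612, M = 761.200
Σ(x−M)² = 1530347.60; s = √(1530347.60/9) = 412.357
Cutoffs: 761.200 ± 2·412.357 → [-63.5, 1585.9]
Outside: 1901 → excluded.
Retained (n=9): Σ = 5711, mean = 5711/9 = 634.556

635 ms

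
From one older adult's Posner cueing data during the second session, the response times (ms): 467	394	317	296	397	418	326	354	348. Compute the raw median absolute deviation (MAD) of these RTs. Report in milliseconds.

Sorted: 296, 317, 326, 348, 354, 394, 397, 418, 467 → median = 354
|x − 354|: 113, 40, 37, 58, 43, 64, 28, 0, 6
Sorted deviations: 0, 6, 28, 37, 40, 43, 58, 64, 113 → MAD = 40

40 ms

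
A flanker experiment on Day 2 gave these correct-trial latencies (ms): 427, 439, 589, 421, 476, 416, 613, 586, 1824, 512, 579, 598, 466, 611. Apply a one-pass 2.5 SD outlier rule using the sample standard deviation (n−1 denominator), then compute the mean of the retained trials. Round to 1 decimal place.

n = 14, ΣRT = 8557, M = 611.214
Σ(x−M)² = 1660290.36; s = √(1660290.36/13) = 357.372
Cutoffs: 611.214 ± 2.5·357.372 → [-282.2, 1504.6]
Outside: 1824 → excluded.
Retained (n=13): Σ = 6733, mean = 6733/13 = 517.923

517.9 ms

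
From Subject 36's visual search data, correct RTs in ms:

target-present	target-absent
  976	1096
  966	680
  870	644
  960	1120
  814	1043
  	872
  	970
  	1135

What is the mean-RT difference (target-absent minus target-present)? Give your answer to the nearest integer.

M(target-present) = 4586/5 = 917.200
M(target-absent) = 7560/8 = 945.000
Difference = 945.000 − 917.200 = 27.800 ms

28 ms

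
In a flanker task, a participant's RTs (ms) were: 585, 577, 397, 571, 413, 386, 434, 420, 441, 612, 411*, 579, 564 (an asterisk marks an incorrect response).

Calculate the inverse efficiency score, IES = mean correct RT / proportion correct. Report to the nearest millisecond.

Correct trials (n=12): 585, 577, 397, 571, 413, 386, 434, 420, 441, 612, 579, 564
Mean correct RT = 5979/12 = 498.2500 ms
Proportion correct = 12/13
IES = 498.2500 / (12/13) = 539.771 ms

540 ms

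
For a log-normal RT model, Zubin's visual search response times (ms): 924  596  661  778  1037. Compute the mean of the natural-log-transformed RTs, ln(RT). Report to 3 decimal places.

ln(RT): 6.8287, 6.3902, 6.4938, 6.6567, 6.9441
Σ ln(RT) = 33.3135
Mean = 33.3135/5 = 6.66270

6.663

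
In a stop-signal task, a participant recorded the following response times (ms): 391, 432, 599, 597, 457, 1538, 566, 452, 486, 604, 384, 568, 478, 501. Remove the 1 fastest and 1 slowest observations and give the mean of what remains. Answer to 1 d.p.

510.9 ms

Sorted: 384, 391, 432, 452, 457, 478, 486, 501, 566, 568, 597, 599, 604, 1538
Drop lowest 1 (384) and highest 1 (1538)
Remaining (n=12): Σ = 6131, mean = 6131/12 = 510.917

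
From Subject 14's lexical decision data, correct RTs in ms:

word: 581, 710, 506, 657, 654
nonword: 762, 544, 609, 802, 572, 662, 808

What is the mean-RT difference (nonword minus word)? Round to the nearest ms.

58 ms

M(word) = 3108/5 = 621.600
M(nonword) = 4759/7 = 679.857
Difference = 679.857 − 621.600 = 58.257 ms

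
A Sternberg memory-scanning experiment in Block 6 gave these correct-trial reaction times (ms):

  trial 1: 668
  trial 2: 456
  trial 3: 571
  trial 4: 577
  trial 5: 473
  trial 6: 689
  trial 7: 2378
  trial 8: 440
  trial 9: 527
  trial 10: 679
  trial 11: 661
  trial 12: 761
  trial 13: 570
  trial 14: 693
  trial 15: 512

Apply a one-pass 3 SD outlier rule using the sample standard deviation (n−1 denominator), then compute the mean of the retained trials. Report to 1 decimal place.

591.2 ms

n = 15, ΣRT = 10655, M = 710.333
Σ(x−M)² = 3113567.33; s = √(3113567.33/14) = 471.591
Cutoffs: 710.333 ± 3·471.591 → [-704.4, 2125.1]
Outside: 2378 → excluded.
Retained (n=14): Σ = 8277, mean = 8277/14 = 591.214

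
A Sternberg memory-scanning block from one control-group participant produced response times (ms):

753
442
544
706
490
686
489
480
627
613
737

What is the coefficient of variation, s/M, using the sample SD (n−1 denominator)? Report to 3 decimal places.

n = 11, Σ = 6567, M = 597.0000
Σ(x−M)² = 128530.000; s = √(128530.000/10) = 113.3711
CV = 113.3711 / 597.0000 = 0.18990

0.190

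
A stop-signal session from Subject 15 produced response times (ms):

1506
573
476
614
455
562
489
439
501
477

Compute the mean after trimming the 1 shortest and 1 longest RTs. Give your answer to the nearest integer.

518 ms

Sorted: 439, 455, 476, 477, 489, 501, 562, 573, 614, 1506
Drop lowest 1 (439) and highest 1 (1506)
Remaining (n=8): Σ = 4147, mean = 4147/8 = 518.375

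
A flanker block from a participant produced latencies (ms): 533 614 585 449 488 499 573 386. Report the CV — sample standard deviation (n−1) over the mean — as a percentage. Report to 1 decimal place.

n = 8, Σ = 4127, M = 515.8750
Σ(x−M)² = 40364.875; s = √(40364.875/7) = 75.9369
CV = 75.9369 / 515.8750 = 0.14720 = 14.720%

14.7%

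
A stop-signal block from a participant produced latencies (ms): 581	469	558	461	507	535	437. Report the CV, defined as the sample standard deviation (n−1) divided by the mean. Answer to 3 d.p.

0.106

n = 7, Σ = 3548, M = 506.8571
Σ(x−M)² = 17320.857; s = √(17320.857/6) = 53.7290
CV = 53.7290 / 506.8571 = 0.10600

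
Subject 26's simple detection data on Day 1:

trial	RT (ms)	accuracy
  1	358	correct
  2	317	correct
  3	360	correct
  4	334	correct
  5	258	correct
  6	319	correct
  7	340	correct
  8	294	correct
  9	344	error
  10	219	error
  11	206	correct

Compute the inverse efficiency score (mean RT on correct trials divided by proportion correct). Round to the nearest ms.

378 ms

Correct trials (n=9): 358, 317, 360, 334, 258, 319, 340, 294, 206
Mean correct RT = 2786/9 = 309.5556 ms
Proportion correct = 9/11
IES = 309.5556 / (9/11) = 378.346 ms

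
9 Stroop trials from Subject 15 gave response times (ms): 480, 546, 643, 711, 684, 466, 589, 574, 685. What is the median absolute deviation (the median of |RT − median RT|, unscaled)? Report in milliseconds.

Sorted: 466, 480, 546, 574, 589, 643, 684, 685, 711 → median = 589
|x − 589|: 109, 43, 54, 122, 95, 123, 0, 15, 96
Sorted deviations: 0, 15, 43, 54, 95, 96, 109, 122, 123 → MAD = 95

95 ms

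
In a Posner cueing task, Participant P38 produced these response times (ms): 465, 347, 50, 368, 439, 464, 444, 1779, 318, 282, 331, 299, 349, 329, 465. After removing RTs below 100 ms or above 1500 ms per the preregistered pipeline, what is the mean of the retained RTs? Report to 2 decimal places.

Excluded: 50, 1779
Retained (n=13): Σ = 4900
Mean = 4900/13 = 376.9231

376.92 ms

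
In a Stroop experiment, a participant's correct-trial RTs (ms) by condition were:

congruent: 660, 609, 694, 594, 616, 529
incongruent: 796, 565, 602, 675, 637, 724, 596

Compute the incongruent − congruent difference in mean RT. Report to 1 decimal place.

M(congruent) = 3702/6 = 617.000
M(incongruent) = 4595/7 = 656.429
Difference = 656.429 − 617.000 = 39.429 ms

39.4 ms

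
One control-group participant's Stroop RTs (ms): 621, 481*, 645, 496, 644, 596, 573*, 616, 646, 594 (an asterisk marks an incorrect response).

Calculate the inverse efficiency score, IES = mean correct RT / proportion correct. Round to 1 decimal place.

759.1 ms

Correct trials (n=8): 621, 645, 496, 644, 596, 616, 646, 594
Mean correct RT = 4858/8 = 607.2500 ms
Proportion correct = 8/10
IES = 607.2500 / (8/10) = 759.062 ms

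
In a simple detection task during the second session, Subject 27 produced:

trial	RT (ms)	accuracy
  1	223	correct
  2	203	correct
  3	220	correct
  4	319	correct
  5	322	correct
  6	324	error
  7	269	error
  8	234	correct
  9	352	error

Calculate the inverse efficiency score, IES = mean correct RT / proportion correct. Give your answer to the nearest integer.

380 ms

Correct trials (n=6): 223, 203, 220, 319, 322, 234
Mean correct RT = 1521/6 = 253.5000 ms
Proportion correct = 6/9
IES = 253.5000 / (6/9) = 380.250 ms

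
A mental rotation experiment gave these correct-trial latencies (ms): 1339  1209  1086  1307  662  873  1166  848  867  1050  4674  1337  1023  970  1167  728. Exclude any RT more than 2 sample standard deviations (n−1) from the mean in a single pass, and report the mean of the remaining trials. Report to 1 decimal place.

1042.1 ms

n = 16, ΣRT = 20306, M = 1269.125
Σ(x−M)² = 13017763.75; s = √(13017763.75/15) = 931.585
Cutoffs: 1269.125 ± 2·931.585 → [-594.0, 3132.3]
Outside: 4674 → excluded.
Retained (n=15): Σ = 15632, mean = 15632/15 = 1042.133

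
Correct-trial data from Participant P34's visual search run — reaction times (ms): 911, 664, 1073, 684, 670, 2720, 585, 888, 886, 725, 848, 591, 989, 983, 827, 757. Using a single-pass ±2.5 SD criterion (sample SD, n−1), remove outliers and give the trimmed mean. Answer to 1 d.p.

n = 16, ΣRT = 14801, M = 925.062
Σ(x−M)² = 3756614.94; s = √(3756614.94/15) = 500.441
Cutoffs: 925.062 ± 2.5·500.441 → [-326.0, 2176.2]
Outside: 2720 → excluded.
Retained (n=15): Σ = 12081, mean = 12081/15 = 805.400

805.4 ms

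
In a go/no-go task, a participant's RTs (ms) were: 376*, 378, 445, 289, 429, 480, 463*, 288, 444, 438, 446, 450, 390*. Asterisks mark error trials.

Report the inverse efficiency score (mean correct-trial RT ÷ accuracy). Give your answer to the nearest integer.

531 ms

Correct trials (n=10): 378, 445, 289, 429, 480, 288, 444, 438, 446, 450
Mean correct RT = 4087/10 = 408.7000 ms
Proportion correct = 10/13
IES = 408.7000 / (10/13) = 531.310 ms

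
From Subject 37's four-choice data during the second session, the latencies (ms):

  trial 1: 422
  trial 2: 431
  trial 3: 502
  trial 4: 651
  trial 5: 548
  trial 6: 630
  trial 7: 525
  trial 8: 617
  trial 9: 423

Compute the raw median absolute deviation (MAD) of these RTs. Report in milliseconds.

Sorted: 422, 423, 431, 502, 525, 548, 617, 630, 651 → median = 525
|x − 525|: 103, 94, 23, 126, 23, 105, 0, 92, 102
Sorted deviations: 0, 23, 23, 92, 94, 102, 103, 105, 126 → MAD = 94

94 ms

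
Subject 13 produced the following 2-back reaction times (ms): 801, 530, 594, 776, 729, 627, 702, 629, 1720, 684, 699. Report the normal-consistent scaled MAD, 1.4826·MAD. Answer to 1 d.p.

106.7 ms

Sorted: 530, 594, 627, 629, 684, 699, 702, 729, 776, 801, 1720 → median = 699
|x − 699| sorted: 0, 3, 15, 30, 70, 72, 77, 102, 105, 169, 1021 → MAD = 72
Robust SD ≈ 1.4826 × 72 = 106.747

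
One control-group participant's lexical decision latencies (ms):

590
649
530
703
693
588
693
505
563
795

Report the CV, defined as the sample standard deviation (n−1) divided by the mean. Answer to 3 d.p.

n = 10, Σ = 6309, M = 630.9000
Σ(x−M)² = 74322.900; s = √(74322.900/9) = 90.8741
CV = 90.8741 / 630.9000 = 0.14404

0.144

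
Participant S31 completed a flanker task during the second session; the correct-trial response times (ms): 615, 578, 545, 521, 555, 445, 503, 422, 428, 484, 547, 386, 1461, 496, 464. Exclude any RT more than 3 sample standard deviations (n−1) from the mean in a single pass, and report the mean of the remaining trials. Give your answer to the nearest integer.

499 ms

n = 15, ΣRT = 8450, M = 563.333
Σ(x−M)² = 919229.33; s = √(919229.33/14) = 256.241
Cutoffs: 563.333 ± 3·256.241 → [-205.4, 1332.1]
Outside: 1461 → excluded.
Retained (n=14): Σ = 6989, mean = 6989/14 = 499.214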